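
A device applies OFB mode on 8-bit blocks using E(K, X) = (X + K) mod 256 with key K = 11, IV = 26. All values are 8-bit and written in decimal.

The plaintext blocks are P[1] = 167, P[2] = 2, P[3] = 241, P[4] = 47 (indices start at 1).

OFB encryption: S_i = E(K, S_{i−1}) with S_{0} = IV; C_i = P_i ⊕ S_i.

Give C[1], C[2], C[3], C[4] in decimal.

C[1]: S = E(K, 26) = 37; 167 ⊕ 37 = 130.
C[2]: S = E(K, 37) = 48; 2 ⊕ 48 = 50.
C[3]: S = E(K, 48) = 59; 241 ⊕ 59 = 202.
C[4]: S = E(K, 59) = 70; 47 ⊕ 70 = 105.

C[1] = 130, C[2] = 50, C[3] = 202, C[4] = 105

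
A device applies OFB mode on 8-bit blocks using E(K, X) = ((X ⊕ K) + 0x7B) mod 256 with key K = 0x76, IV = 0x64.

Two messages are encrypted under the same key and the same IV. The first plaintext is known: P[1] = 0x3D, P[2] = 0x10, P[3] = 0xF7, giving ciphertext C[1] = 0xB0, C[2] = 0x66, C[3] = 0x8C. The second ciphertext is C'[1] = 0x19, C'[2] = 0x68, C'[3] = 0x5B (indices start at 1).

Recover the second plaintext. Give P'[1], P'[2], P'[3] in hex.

P'[1] = 0x94, P'[2] = 0x1E, P'[3] = 0x20

In OFB with a reused IV, both messages share the same keystream S_i, so C_i ⊕ C'_i = P_i ⊕ P'_i and thus P'_i = P_i ⊕ C_i ⊕ C'_i.
P'[1]: 0x3D ⊕ 0xB0 ⊕ 0x19 = 0x94.
P'[2]: 0x10 ⊕ 0x66 ⊕ 0x68 = 0x1E.
P'[3]: 0xF7 ⊕ 0x8C ⊕ 0x5B = 0x20.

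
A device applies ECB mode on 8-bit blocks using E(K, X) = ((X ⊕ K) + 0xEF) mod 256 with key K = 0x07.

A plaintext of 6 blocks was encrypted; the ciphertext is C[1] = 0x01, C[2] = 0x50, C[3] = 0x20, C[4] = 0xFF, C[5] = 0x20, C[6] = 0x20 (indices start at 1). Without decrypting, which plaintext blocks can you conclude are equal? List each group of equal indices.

ECB encrypts each block independently with the same key, so equal ciphertext blocks imply equal plaintext blocks.
C[3] = C[5] = C[6] = 0x20, so P[3] = P[5] = P[6].

P[3] = P[5] = P[6]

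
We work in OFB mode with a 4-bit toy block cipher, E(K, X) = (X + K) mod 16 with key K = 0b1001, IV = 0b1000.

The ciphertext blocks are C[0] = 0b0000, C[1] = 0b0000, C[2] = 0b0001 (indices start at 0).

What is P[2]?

OFB decryption: S_i = E(K, S_{i−1}) with S_{−1} = IV; P_i = C_i ⊕ S_i.
P[0]: S = E(K, 0b1000) = 0b0001; 0b0000 ⊕ 0b0001 = 0b0001.
P[1]: S = E(K, 0b0001) = 0b1010; 0b0000 ⊕ 0b1010 = 0b1010.
P[2]: S = E(K, 0b1010) = 0b0011; 0b0001 ⊕ 0b0011 = 0b0010.

P[2] = 0b0010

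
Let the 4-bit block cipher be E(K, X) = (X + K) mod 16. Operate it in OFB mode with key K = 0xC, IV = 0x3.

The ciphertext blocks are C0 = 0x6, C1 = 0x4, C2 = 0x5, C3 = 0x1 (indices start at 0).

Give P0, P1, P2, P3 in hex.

P0 = 0x9, P1 = 0xF, P2 = 0x2, P3 = 0x2

OFB decryption: S_i = E(K, S_{i−1}) with S_{−1} = IV; P_i = C_i ⊕ S_i.
P0: S = E(K, 0x3) = 0xF; 0x6 ⊕ 0xF = 0x9.
P1: S = E(K, 0xF) = 0xB; 0x4 ⊕ 0xB = 0xF.
P2: S = E(K, 0xB) = 0x7; 0x5 ⊕ 0x7 = 0x2.
P3: S = E(K, 0x7) = 0x3; 0x1 ⊕ 0x3 = 0x2.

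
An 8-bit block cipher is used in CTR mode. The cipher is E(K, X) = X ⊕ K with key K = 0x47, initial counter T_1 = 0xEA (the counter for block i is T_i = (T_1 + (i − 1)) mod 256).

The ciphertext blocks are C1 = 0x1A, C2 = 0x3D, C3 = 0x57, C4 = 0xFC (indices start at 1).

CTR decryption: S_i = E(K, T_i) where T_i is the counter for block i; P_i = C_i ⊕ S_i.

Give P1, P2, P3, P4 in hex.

P1 = 0xB7, P2 = 0x91, P3 = 0xFC, P4 = 0x56

P1: T = 0xEA, S = E(K, T) = 0xAD; 0x1A ⊕ 0xAD = 0xB7.
P2: T = 0xEB, S = E(K, T) = 0xAC; 0x3D ⊕ 0xAC = 0x91.
P3: T = 0xEC, S = E(K, T) = 0xAB; 0x57 ⊕ 0xAB = 0xFC.
P4: T = 0xED, S = E(K, T) = 0xAA; 0xFC ⊕ 0xAA = 0x56.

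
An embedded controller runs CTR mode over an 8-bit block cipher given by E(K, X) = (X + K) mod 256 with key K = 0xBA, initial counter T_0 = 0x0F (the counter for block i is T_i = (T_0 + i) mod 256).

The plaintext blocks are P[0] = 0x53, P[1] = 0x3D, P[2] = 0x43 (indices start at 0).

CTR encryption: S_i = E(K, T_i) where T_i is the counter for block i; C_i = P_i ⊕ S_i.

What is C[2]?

C[2] = 0x88

C[0]: T = 0x0F, S = E(K, T) = 0xC9; 0x53 ⊕ 0xC9 = 0x9A.
C[1]: T = 0x10, S = E(K, T) = 0xCA; 0x3D ⊕ 0xCA = 0xF7.
C[2]: T = 0x11, S = E(K, T) = 0xCB; 0x43 ⊕ 0xCB = 0x88.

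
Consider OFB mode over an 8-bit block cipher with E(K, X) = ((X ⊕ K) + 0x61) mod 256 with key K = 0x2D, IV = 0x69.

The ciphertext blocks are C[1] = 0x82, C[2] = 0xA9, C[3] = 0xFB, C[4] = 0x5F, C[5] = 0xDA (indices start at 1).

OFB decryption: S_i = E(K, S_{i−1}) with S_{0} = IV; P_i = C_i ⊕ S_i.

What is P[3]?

P[3] = 0xDE

P[1]: S = E(K, 0x69) = 0xA5; 0x82 ⊕ 0xA5 = 0x27.
P[2]: S = E(K, 0xA5) = 0xE9; 0xA9 ⊕ 0xE9 = 0x40.
P[3]: S = E(K, 0xE9) = 0x25; 0xFB ⊕ 0x25 = 0xDE.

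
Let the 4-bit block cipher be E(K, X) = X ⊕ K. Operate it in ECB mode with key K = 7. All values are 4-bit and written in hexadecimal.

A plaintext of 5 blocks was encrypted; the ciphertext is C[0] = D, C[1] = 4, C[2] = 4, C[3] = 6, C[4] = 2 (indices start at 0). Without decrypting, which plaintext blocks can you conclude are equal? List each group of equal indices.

ECB encrypts each block independently with the same key, so equal ciphertext blocks imply equal plaintext blocks.
C[1] = C[2] = 4, so P[1] = P[2].

P[1] = P[2]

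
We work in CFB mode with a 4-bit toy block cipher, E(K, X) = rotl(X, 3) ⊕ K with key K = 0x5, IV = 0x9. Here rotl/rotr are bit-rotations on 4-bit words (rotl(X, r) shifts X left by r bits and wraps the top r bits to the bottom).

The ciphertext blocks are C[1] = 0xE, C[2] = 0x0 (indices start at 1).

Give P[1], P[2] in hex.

P[1] = 0x7, P[2] = 0x2

CFB decryption: P_i = C_i ⊕ E(K, C_{i−1}), with C_{0} = IV.
P[1]: E(K, 0x9) = 0x9; 0xE ⊕ 0x9 = 0x7.
P[2]: E(K, 0xE) = 0x2; 0x0 ⊕ 0x2 = 0x2.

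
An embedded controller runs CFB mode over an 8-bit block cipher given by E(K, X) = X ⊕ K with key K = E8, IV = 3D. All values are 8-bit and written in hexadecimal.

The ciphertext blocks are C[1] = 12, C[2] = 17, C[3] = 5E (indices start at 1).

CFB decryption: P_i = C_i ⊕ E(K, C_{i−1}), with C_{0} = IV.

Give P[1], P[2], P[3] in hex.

P[1]: E(K, 3D) = D5; 12 ⊕ D5 = C7.
P[2]: E(K, 12) = FA; 17 ⊕ FA = ED.
P[3]: E(K, 17) = FF; 5E ⊕ FF = A1.

P[1] = C7, P[2] = ED, P[3] = A1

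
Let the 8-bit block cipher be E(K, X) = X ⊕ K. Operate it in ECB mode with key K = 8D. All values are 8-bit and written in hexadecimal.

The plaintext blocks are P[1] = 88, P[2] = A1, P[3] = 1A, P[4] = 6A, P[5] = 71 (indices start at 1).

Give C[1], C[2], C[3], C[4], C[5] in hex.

C[1] = 05, C[2] = 2C, C[3] = 97, C[4] = E7, C[5] = FC

ECB encryption: C_i = E(K, P_i).
C[1]: E(K, 88) = 05.
C[2]: E(K, A1) = 2C.
C[3]: E(K, 1A) = 97.
C[4]: E(K, 6A) = E7.
C[5]: E(K, 71) = FC.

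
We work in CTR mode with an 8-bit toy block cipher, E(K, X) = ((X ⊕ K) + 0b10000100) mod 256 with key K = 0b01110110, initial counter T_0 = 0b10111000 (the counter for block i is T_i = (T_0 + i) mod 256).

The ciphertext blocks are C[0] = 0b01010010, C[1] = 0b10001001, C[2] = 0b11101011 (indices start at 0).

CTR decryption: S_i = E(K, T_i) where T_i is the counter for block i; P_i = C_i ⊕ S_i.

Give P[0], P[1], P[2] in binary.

P[0]: T = 0b10111000, S = E(K, T) = 0b01010010; 0b01010010 ⊕ 0b01010010 = 0b00000000.
P[1]: T = 0b10111001, S = E(K, T) = 0b01010011; 0b10001001 ⊕ 0b01010011 = 0b11011010.
P[2]: T = 0b10111010, S = E(K, T) = 0b01010000; 0b11101011 ⊕ 0b01010000 = 0b10111011.

P[0] = 0b00000000, P[1] = 0b11011010, P[2] = 0b10111011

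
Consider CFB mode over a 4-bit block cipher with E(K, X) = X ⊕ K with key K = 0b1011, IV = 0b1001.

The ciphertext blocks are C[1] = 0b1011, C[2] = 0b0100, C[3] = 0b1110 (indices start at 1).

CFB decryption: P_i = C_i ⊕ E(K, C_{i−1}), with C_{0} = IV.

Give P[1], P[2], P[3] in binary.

P[1] = 0b1001, P[2] = 0b0100, P[3] = 0b0001

P[1]: E(K, 0b1001) = 0b0010; 0b1011 ⊕ 0b0010 = 0b1001.
P[2]: E(K, 0b1011) = 0b0000; 0b0100 ⊕ 0b0000 = 0b0100.
P[3]: E(K, 0b0100) = 0b1111; 0b1110 ⊕ 0b1111 = 0b0001.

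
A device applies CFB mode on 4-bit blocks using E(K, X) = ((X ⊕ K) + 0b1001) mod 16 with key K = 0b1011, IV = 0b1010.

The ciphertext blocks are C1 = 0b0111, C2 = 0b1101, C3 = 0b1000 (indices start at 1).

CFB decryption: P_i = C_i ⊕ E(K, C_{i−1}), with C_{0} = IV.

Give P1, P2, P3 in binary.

P1: E(K, 0b1010) = 0b1010; 0b0111 ⊕ 0b1010 = 0b1101.
P2: E(K, 0b0111) = 0b0101; 0b1101 ⊕ 0b0101 = 0b1000.
P3: E(K, 0b1101) = 0b1111; 0b1000 ⊕ 0b1111 = 0b0111.

P1 = 0b1101, P2 = 0b1000, P3 = 0b0111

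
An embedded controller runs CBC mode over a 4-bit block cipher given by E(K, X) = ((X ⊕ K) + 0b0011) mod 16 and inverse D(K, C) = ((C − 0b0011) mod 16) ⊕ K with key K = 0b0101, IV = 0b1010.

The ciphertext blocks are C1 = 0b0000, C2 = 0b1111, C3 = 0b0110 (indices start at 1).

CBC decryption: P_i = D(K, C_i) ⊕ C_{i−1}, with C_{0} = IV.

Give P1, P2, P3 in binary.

P1: D(K, 0b0000) = 0b1000; 0b1000 ⊕ 0b1010 = 0b0010.
P2: D(K, 0b1111) = 0b1001; 0b1001 ⊕ 0b0000 = 0b1001.
P3: D(K, 0b0110) = 0b0110; 0b0110 ⊕ 0b1111 = 0b1001.

P1 = 0b0010, P2 = 0b1001, P3 = 0b1001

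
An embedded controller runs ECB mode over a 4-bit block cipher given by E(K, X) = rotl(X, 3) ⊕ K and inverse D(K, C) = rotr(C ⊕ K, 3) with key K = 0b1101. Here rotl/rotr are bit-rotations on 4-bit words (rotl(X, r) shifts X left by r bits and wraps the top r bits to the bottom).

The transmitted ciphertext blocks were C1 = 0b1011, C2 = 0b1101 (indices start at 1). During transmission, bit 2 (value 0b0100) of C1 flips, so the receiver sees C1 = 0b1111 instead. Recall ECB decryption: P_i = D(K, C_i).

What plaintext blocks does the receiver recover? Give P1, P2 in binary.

Only C1 changed, to 0b1111. In ECB, a change in C_i affects only P_i. Decrypting the received ciphertext:
P1: D(K, 0b1111) = 0b0100.
P2: D(K, 0b1101) = 0b0000.
Blocks that differ from the original plaintext: P1.

P1 = 0b0100, P2 = 0b0000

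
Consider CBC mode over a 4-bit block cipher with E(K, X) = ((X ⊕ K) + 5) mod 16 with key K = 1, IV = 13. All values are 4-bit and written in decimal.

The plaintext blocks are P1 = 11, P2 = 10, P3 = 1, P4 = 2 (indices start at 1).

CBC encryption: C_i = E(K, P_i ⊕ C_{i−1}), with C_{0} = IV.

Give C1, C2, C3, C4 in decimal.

C1 = 12, C2 = 12, C3 = 1, C4 = 7

C1: P1 ⊕ 13 = 6; E(K, 6) = 12.
C2: P2 ⊕ 12 = 6; E(K, 6) = 12.
C3: P3 ⊕ 12 = 13; E(K, 13) = 1.
C4: P4 ⊕ 1 = 3; E(K, 3) = 7.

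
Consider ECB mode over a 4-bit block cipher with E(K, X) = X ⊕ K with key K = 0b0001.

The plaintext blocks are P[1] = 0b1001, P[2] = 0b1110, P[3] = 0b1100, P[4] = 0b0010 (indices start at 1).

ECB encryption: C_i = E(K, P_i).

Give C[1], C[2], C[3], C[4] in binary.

C[1] = 0b1000, C[2] = 0b1111, C[3] = 0b1101, C[4] = 0b0011

C[1]: E(K, 0b1001) = 0b1000.
C[2]: E(K, 0b1110) = 0b1111.
C[3]: E(K, 0b1100) = 0b1101.
C[4]: E(K, 0b0010) = 0b0011.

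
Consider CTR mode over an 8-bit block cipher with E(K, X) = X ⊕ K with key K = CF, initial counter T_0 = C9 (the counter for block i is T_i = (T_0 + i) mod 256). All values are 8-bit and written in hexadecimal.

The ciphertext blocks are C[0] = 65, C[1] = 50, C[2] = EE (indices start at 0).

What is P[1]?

P[1] = 55

CTR decryption: S_i = E(K, T_i) where T_i is the counter for block i; P_i = C_i ⊕ S_i.
P[1]: T = CA, S = E(K, T) = 05; 50 ⊕ 05 = 55.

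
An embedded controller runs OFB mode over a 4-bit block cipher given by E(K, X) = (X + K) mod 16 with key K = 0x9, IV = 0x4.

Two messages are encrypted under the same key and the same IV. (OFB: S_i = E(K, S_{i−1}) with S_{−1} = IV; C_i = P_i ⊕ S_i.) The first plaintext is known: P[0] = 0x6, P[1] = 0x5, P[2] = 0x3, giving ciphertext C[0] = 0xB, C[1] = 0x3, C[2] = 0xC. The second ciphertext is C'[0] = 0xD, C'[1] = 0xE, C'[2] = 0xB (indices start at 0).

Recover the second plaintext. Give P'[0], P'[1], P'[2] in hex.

In OFB with a reused IV, both messages share the same keystream S_i, so C_i ⊕ C'_i = P_i ⊕ P'_i and thus P'_i = P_i ⊕ C_i ⊕ C'_i.
P'[0]: 0x6 ⊕ 0xB ⊕ 0xD = 0x0.
P'[1]: 0x5 ⊕ 0x3 ⊕ 0xE = 0x8.
P'[2]: 0x3 ⊕ 0xC ⊕ 0xB = 0x4.

P'[0] = 0x0, P'[1] = 0x8, P'[2] = 0x4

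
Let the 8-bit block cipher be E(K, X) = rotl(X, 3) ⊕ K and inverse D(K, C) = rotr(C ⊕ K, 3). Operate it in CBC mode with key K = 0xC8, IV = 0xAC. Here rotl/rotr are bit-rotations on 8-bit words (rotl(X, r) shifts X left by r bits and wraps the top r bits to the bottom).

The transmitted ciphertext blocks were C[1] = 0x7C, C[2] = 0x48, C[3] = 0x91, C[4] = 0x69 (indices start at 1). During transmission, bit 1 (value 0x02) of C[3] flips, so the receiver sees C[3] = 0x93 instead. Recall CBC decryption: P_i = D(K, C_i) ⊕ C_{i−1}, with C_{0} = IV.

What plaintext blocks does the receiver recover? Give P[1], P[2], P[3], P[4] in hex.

P[1] = 0x3A, P[2] = 0x6C, P[3] = 0x23, P[4] = 0xA7

Only C[3] changed, to 0x93. In CBC, a change in C_i garbles P_i and flips the same bit in P_{i+1}. Decrypting the received ciphertext:
P[1]: D(K, 0x7C) = 0x96; 0x96 ⊕ 0xAC = 0x3A.
P[2]: D(K, 0x48) = 0x10; 0x10 ⊕ 0x7C = 0x6C.
P[3]: D(K, 0x93) = 0x6B; 0x6B ⊕ 0x48 = 0x23.
P[4]: D(K, 0x69) = 0x34; 0x34 ⊕ 0x93 = 0xA7.
Blocks that differ from the original plaintext: P[3], P[4].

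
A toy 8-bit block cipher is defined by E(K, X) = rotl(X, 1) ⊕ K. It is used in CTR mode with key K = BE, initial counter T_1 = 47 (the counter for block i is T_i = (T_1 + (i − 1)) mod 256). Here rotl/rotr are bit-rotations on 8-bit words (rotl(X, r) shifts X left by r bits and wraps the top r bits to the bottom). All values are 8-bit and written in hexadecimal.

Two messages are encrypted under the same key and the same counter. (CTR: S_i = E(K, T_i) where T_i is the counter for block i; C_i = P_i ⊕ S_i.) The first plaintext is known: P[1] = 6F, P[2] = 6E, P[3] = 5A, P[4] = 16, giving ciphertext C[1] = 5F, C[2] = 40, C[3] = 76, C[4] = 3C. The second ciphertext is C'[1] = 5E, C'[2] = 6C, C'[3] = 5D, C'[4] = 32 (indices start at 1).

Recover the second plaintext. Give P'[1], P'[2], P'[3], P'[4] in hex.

In CTR with a reused counter, both messages share the same keystream S_i, so C_i ⊕ C'_i = P_i ⊕ P'_i and thus P'_i = P_i ⊕ C_i ⊕ C'_i.
P'[1]: 6F ⊕ 5F ⊕ 5E = 6E.
P'[2]: 6E ⊕ 40 ⊕ 6C = 42.
P'[3]: 5A ⊕ 76 ⊕ 5D = 71.
P'[4]: 16 ⊕ 3C ⊕ 32 = 18.

P'[1] = 6E, P'[2] = 42, P'[3] = 71, P'[4] = 18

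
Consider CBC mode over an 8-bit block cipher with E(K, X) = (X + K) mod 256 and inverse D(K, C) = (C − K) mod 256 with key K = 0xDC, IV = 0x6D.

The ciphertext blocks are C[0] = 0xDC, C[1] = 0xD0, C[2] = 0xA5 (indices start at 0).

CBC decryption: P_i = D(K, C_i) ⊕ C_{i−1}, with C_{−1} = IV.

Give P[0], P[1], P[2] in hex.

P[0]: D(K, 0xDC) = 0x00; 0x00 ⊕ 0x6D = 0x6D.
P[1]: D(K, 0xD0) = 0xF4; 0xF4 ⊕ 0xDC = 0x28.
P[2]: D(K, 0xA5) = 0xC9; 0xC9 ⊕ 0xD0 = 0x19.

P[0] = 0x6D, P[1] = 0x28, P[2] = 0x19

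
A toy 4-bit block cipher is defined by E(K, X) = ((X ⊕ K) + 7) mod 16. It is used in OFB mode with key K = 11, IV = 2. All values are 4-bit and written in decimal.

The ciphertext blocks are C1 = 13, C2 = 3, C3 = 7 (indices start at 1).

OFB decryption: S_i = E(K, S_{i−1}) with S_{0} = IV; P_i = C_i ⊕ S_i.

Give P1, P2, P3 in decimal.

P1: S = E(K, 2) = 0; 13 ⊕ 0 = 13.
P2: S = E(K, 0) = 2; 3 ⊕ 2 = 1.
P3: S = E(K, 2) = 0; 7 ⊕ 0 = 7.

P1 = 13, P2 = 1, P3 = 7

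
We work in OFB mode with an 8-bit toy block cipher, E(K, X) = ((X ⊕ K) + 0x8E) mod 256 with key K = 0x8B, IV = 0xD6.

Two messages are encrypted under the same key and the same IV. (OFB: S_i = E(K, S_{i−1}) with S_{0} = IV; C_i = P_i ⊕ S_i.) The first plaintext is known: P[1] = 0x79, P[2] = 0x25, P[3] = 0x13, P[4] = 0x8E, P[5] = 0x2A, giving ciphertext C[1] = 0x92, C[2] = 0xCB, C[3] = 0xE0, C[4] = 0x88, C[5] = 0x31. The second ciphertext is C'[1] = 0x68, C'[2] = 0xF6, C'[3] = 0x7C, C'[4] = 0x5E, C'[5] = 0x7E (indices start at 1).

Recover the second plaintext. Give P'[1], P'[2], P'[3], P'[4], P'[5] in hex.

P'[1] = 0x83, P'[2] = 0x18, P'[3] = 0x8F, P'[4] = 0x58, P'[5] = 0x65

In OFB with a reused IV, both messages share the same keystream S_i, so C_i ⊕ C'_i = P_i ⊕ P'_i and thus P'_i = P_i ⊕ C_i ⊕ C'_i.
P'[1]: 0x79 ⊕ 0x92 ⊕ 0x68 = 0x83.
P'[2]: 0x25 ⊕ 0xCB ⊕ 0xF6 = 0x18.
P'[3]: 0x13 ⊕ 0xE0 ⊕ 0x7C = 0x8F.
P'[4]: 0x8E ⊕ 0x88 ⊕ 0x5E = 0x58.
P'[5]: 0x2A ⊕ 0x31 ⊕ 0x7E = 0x65.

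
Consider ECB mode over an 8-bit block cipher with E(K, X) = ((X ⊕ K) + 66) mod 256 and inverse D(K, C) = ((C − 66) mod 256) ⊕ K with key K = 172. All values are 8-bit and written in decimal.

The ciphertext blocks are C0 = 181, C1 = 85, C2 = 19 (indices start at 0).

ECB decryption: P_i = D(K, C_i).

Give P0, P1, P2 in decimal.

P0 = 223, P1 = 191, P2 = 125

P0: D(K, 181) = 223.
P1: D(K, 85) = 191.
P2: D(K, 19) = 125.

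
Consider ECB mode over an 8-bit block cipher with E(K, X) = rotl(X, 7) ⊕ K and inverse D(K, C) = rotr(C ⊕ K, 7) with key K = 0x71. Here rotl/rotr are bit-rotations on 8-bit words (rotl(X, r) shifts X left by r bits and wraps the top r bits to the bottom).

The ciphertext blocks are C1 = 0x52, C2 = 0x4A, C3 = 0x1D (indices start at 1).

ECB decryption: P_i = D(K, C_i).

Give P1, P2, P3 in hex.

P1 = 0x46, P2 = 0x76, P3 = 0xD8

P1: D(K, 0x52) = 0x46.
P2: D(K, 0x4A) = 0x76.
P3: D(K, 0x1D) = 0xD8.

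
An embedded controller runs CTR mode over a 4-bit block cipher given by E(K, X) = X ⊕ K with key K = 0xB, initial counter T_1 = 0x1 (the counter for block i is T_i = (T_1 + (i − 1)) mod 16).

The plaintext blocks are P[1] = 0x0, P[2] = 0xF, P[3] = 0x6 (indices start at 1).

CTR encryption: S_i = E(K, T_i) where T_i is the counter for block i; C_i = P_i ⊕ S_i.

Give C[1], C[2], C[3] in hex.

C[1] = 0xA, C[2] = 0x6, C[3] = 0xE

C[1]: T = 0x1, S = E(K, T) = 0xA; 0x0 ⊕ 0xA = 0xA.
C[2]: T = 0x2, S = E(K, T) = 0x9; 0xF ⊕ 0x9 = 0x6.
C[3]: T = 0x3, S = E(K, T) = 0x8; 0x6 ⊕ 0x8 = 0xE.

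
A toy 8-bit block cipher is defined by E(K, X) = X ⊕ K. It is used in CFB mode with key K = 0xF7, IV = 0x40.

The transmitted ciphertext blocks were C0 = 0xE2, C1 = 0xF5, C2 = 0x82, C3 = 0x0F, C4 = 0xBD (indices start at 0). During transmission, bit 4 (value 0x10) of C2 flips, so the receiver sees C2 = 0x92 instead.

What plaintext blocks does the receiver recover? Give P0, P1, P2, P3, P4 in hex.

CFB decryption: P_i = C_i ⊕ E(K, C_{i−1}), with C_{−1} = IV.
Only C2 changed, to 0x92. In CFB, a change in C_i flips the same bit in P_i and garbles P_{i+1}. Decrypting the received ciphertext:
P0: E(K, 0x40) = 0xB7; 0xE2 ⊕ 0xB7 = 0x55.
P1: E(K, 0xE2) = 0x15; 0xF5 ⊕ 0x15 = 0xE0.
P2: E(K, 0xF5) = 0x02; 0x92 ⊕ 0x02 = 0x90.
P3: E(K, 0x92) = 0x65; 0x0F ⊕ 0x65 = 0x6A.
P4: E(K, 0x0F) = 0xF8; 0xBD ⊕ 0xF8 = 0x45.
Blocks that differ from the original plaintext: P2, P3.

P0 = 0x55, P1 = 0xE0, P2 = 0x90, P3 = 0x6A, P4 = 0x45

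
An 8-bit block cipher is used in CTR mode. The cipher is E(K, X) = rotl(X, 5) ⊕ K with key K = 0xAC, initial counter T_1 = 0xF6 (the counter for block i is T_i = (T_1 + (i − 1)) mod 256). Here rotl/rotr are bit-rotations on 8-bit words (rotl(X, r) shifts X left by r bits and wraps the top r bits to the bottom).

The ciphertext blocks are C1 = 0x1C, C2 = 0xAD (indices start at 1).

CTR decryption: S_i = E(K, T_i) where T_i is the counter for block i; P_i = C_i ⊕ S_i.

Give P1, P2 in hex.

P1: T = 0xF6, S = E(K, T) = 0x72; 0x1C ⊕ 0x72 = 0x6E.
P2: T = 0xF7, S = E(K, T) = 0x52; 0xAD ⊕ 0x52 = 0xFF.

P1 = 0x6E, P2 = 0xFF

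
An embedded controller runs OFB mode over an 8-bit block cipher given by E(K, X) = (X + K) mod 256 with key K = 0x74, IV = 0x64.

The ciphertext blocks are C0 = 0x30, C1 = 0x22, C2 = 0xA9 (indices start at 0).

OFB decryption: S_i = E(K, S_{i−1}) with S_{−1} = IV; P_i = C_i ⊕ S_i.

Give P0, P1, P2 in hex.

P0: S = E(K, 0x64) = 0xD8; 0x30 ⊕ 0xD8 = 0xE8.
P1: S = E(K, 0xD8) = 0x4C; 0x22 ⊕ 0x4C = 0x6E.
P2: S = E(K, 0x4C) = 0xC0; 0xA9 ⊕ 0xC0 = 0x69.

P0 = 0xE8, P1 = 0x6E, P2 = 0x69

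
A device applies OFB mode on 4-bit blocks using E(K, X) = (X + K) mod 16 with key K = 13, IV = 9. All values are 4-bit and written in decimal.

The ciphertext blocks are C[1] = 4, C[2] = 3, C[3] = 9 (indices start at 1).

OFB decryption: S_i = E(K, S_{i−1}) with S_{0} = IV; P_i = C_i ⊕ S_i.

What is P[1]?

P[1] = 2

P[1]: S = E(K, 9) = 6; 4 ⊕ 6 = 2.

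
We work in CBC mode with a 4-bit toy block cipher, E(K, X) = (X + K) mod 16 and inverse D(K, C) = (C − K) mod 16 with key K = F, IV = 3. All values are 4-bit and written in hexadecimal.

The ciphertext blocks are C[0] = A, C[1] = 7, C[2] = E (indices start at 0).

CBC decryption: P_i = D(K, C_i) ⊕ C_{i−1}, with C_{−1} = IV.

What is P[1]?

P[1] = 2

P[1]: D(K, 7) = 8; 8 ⊕ A = 2.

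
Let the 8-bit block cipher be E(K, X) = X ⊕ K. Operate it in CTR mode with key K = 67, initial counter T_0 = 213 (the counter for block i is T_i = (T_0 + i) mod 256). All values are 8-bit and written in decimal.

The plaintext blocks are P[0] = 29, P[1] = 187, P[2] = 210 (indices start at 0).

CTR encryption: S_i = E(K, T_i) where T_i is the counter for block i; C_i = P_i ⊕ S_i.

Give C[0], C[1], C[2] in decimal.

C[0] = 139, C[1] = 46, C[2] = 70

C[0]: T = 213, S = E(K, T) = 150; 29 ⊕ 150 = 139.
C[1]: T = 214, S = E(K, T) = 149; 187 ⊕ 149 = 46.
C[2]: T = 215, S = E(K, T) = 148; 210 ⊕ 148 = 70.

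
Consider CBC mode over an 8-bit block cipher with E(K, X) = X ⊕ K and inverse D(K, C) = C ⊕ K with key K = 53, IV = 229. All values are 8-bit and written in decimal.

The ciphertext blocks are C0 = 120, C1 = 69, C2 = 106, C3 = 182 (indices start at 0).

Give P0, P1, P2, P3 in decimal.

P0 = 168, P1 = 8, P2 = 26, P3 = 233

CBC decryption: P_i = D(K, C_i) ⊕ C_{i−1}, with C_{−1} = IV.
P0: D(K, 120) = 77; 77 ⊕ 229 = 168.
P1: D(K, 69) = 112; 112 ⊕ 120 = 8.
P2: D(K, 106) = 95; 95 ⊕ 69 = 26.
P3: D(K, 182) = 131; 131 ⊕ 106 = 233.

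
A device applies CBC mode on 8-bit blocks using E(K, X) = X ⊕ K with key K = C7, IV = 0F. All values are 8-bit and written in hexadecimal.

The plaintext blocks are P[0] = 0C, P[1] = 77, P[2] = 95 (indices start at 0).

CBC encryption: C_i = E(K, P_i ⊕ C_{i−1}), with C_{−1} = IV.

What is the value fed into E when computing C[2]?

C[0]: P[0] ⊕ 0F = 03; E(K, 03) = C4.
C[1]: P[1] ⊕ C4 = B3; E(K, B3) = 74.
C[2]: P[2] ⊕ 74 = E1; E(K, E1) = 26.
So the input to E for block [2] is E1.

E1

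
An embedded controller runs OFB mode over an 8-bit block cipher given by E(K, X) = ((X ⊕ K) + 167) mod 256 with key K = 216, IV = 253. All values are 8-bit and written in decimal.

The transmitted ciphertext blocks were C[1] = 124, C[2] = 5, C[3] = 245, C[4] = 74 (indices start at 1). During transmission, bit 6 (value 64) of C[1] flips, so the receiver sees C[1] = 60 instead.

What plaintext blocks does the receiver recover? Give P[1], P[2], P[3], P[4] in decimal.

P[1] = 240, P[2] = 190, P[3] = 255, P[4] = 51

OFB decryption: S_i = E(K, S_{i−1}) with S_{0} = IV; P_i = C_i ⊕ S_i.
Only C[1] changed, to 60. In OFB, a change in C_i flips the same bit in P_i only; the keystream is unaffected. Decrypting the received ciphertext:
P[1]: S = E(K, 253) = 204; 60 ⊕ 204 = 240.
P[2]: S = E(K, 204) = 187; 5 ⊕ 187 = 190.
P[3]: S = E(K, 187) = 10; 245 ⊕ 10 = 255.
P[4]: S = E(K, 10) = 121; 74 ⊕ 121 = 51.
Blocks that differ from the original plaintext: P[1].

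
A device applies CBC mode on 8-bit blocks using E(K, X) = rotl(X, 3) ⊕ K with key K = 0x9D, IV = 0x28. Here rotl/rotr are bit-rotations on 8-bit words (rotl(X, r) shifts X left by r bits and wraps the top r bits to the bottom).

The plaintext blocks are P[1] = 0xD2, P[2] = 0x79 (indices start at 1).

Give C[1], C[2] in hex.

CBC encryption: C_i = E(K, P_i ⊕ C_{i−1}), with C_{0} = IV.
C[1]: P[1] ⊕ 0x28 = 0xFA; E(K, 0xFA) = 0x4A.
C[2]: P[2] ⊕ 0x4A = 0x33; E(K, 0x33) = 0x04.

C[1] = 0x4A, C[2] = 0x04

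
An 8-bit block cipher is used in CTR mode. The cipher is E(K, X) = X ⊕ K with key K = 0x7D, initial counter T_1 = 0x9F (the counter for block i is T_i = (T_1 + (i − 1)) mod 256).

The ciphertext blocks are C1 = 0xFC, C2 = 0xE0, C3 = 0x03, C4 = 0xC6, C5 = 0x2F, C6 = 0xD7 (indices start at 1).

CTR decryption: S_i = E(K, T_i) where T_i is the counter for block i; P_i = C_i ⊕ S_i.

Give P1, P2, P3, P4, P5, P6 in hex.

P1 = 0x1E, P2 = 0x3D, P3 = 0xDF, P4 = 0x19, P5 = 0xF1, P6 = 0x0E

P1: T = 0x9F, S = E(K, T) = 0xE2; 0xFC ⊕ 0xE2 = 0x1E.
P2: T = 0xA0, S = E(K, T) = 0xDD; 0xE0 ⊕ 0xDD = 0x3D.
P3: T = 0xA1, S = E(K, T) = 0xDC; 0x03 ⊕ 0xDC = 0xDF.
P4: T = 0xA2, S = E(K, T) = 0xDF; 0xC6 ⊕ 0xDF = 0x19.
P5: T = 0xA3, S = E(K, T) = 0xDE; 0x2F ⊕ 0xDE = 0xF1.
P6: T = 0xA4, S = E(K, T) = 0xD9; 0xD7 ⊕ 0xD9 = 0x0E.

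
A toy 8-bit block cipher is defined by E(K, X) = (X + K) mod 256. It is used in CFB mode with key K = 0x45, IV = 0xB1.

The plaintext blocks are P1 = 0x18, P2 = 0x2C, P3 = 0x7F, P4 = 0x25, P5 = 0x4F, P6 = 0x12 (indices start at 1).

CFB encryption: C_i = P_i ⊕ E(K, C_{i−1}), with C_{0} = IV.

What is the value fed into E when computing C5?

0x45

C1: E(K, 0xB1) = 0xF6; 0x18 ⊕ 0xF6 = 0xEE.
C2: E(K, 0xEE) = 0x33; 0x2C ⊕ 0x33 = 0x1F.
C3: E(K, 0x1F) = 0x64; 0x7F ⊕ 0x64 = 0x1B.
C4: E(K, 0x1B) = 0x60; 0x25 ⊕ 0x60 = 0x45.
C5: E(K, 0x45) = 0x8A; 0x4F ⊕ 0x8A = 0xC5.
So the input to E for block 5 is 0x45.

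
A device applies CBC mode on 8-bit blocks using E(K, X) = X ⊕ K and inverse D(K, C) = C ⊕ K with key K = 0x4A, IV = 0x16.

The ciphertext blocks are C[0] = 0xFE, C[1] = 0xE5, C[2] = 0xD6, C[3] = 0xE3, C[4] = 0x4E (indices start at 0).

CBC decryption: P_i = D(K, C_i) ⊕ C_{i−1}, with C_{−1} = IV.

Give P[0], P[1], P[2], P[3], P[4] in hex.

P[0] = 0xA2, P[1] = 0x51, P[2] = 0x79, P[3] = 0x7F, P[4] = 0xE7

P[0]: D(K, 0xFE) = 0xB4; 0xB4 ⊕ 0x16 = 0xA2.
P[1]: D(K, 0xE5) = 0xAF; 0xAF ⊕ 0xFE = 0x51.
P[2]: D(K, 0xD6) = 0x9C; 0x9C ⊕ 0xE5 = 0x79.
P[3]: D(K, 0xE3) = 0xA9; 0xA9 ⊕ 0xD6 = 0x7F.
P[4]: D(K, 0x4E) = 0x04; 0x04 ⊕ 0xE3 = 0xE7.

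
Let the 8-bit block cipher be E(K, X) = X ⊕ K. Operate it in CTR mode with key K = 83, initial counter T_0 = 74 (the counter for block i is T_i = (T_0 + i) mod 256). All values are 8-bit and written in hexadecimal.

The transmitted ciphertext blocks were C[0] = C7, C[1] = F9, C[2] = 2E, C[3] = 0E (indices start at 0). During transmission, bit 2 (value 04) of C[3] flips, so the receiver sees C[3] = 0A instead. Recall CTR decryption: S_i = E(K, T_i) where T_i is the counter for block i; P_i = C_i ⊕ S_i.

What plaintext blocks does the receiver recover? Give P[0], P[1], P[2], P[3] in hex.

P[0] = 30, P[1] = 0F, P[2] = DB, P[3] = FE

Only C[3] changed, to 0A. In CTR, a change in C_i flips the same bit in P_i only; the keystream is unaffected. Decrypting the received ciphertext:
P[0]: T = 74, S = E(K, T) = F7; C7 ⊕ F7 = 30.
P[1]: T = 75, S = E(K, T) = F6; F9 ⊕ F6 = 0F.
P[2]: T = 76, S = E(K, T) = F5; 2E ⊕ F5 = DB.
P[3]: T = 77, S = E(K, T) = F4; 0A ⊕ F4 = FE.
Blocks that differ from the original plaintext: P[3].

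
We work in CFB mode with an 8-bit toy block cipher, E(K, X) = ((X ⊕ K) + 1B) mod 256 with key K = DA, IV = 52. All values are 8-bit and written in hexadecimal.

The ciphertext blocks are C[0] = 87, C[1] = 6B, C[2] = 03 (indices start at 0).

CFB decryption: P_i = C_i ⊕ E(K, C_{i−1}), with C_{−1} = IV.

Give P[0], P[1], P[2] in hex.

P[0] = 24, P[1] = 13, P[2] = CF

P[0]: E(K, 52) = A3; 87 ⊕ A3 = 24.
P[1]: E(K, 87) = 78; 6B ⊕ 78 = 13.
P[2]: E(K, 6B) = CC; 03 ⊕ CC = CF.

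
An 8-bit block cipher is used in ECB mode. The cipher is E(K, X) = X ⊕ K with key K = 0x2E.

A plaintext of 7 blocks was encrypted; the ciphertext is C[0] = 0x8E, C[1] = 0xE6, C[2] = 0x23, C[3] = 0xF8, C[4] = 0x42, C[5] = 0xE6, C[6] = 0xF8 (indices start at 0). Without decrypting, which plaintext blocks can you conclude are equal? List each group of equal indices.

ECB encrypts each block independently with the same key, so equal ciphertext blocks imply equal plaintext blocks.
C[1] = C[5] = 0xE6, so P[1] = P[5].
C[3] = C[6] = 0xF8, so P[3] = P[6].

P[1] = P[5]; P[3] = P[6]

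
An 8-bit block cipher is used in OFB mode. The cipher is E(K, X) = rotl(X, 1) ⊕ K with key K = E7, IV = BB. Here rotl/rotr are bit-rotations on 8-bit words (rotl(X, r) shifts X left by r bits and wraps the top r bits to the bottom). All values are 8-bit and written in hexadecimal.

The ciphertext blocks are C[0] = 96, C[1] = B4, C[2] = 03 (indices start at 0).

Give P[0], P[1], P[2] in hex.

OFB decryption: S_i = E(K, S_{i−1}) with S_{−1} = IV; P_i = C_i ⊕ S_i.
P[0]: S = E(K, BB) = 90; 96 ⊕ 90 = 06.
P[1]: S = E(K, 90) = C6; B4 ⊕ C6 = 72.
P[2]: S = E(K, C6) = 6A; 03 ⊕ 6A = 69.

P[0] = 06, P[1] = 72, P[2] = 69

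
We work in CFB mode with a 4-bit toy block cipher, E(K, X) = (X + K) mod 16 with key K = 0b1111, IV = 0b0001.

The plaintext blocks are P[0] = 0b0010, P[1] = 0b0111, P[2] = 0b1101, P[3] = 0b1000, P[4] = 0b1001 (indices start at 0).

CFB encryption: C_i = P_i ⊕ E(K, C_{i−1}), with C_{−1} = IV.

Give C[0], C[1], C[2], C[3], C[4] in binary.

C[0] = 0b0010, C[1] = 0b0110, C[2] = 0b1000, C[3] = 0b1111, C[4] = 0b0111

C[0]: E(K, 0b0001) = 0b0000; 0b0010 ⊕ 0b0000 = 0b0010.
C[1]: E(K, 0b0010) = 0b0001; 0b0111 ⊕ 0b0001 = 0b0110.
C[2]: E(K, 0b0110) = 0b0101; 0b1101 ⊕ 0b0101 = 0b1000.
C[3]: E(K, 0b1000) = 0b0111; 0b1000 ⊕ 0b0111 = 0b1111.
C[4]: E(K, 0b1111) = 0b1110; 0b1001 ⊕ 0b1110 = 0b0111.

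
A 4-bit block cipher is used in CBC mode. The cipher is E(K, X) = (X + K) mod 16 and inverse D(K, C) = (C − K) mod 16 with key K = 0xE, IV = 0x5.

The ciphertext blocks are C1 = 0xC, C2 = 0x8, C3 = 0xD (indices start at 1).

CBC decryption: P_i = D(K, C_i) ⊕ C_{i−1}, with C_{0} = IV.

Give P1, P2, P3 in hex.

P1 = 0xB, P2 = 0x6, P3 = 0x7

P1: D(K, 0xC) = 0xE; 0xE ⊕ 0x5 = 0xB.
P2: D(K, 0x8) = 0xA; 0xA ⊕ 0xC = 0x6.
P3: D(K, 0xD) = 0xF; 0xF ⊕ 0x8 = 0x7.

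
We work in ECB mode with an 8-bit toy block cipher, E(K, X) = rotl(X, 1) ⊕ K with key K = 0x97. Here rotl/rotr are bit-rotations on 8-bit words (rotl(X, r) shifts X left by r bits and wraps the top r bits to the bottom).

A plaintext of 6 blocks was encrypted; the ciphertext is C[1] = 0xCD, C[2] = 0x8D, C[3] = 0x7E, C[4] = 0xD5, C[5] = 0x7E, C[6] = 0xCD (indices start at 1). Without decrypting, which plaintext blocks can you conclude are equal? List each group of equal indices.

P[1] = P[6]; P[3] = P[5]

ECB encrypts each block independently with the same key, so equal ciphertext blocks imply equal plaintext blocks.
C[1] = C[6] = 0xCD, so P[1] = P[6].
C[3] = C[5] = 0x7E, so P[3] = P[5].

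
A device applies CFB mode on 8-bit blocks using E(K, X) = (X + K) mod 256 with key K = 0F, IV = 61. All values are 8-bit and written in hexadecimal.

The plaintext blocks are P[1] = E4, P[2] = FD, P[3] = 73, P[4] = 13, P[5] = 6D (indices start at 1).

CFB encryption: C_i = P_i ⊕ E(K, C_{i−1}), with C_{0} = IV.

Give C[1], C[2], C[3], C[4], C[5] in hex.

C[1] = 94, C[2] = 5E, C[3] = 1E, C[4] = 3E, C[5] = 20

C[1]: E(K, 61) = 70; E4 ⊕ 70 = 94.
C[2]: E(K, 94) = A3; FD ⊕ A3 = 5E.
C[3]: E(K, 5E) = 6D; 73 ⊕ 6D = 1E.
C[4]: E(K, 1E) = 2D; 13 ⊕ 2D = 3E.
C[5]: E(K, 3E) = 4D; 6D ⊕ 4D = 20.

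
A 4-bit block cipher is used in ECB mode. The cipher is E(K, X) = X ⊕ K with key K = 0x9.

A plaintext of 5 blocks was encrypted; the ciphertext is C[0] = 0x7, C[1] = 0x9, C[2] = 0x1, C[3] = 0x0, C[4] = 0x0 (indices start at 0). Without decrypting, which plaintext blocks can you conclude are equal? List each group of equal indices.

P[3] = P[4]

ECB encrypts each block independently with the same key, so equal ciphertext blocks imply equal plaintext blocks.
C[3] = C[4] = 0x0, so P[3] = P[4].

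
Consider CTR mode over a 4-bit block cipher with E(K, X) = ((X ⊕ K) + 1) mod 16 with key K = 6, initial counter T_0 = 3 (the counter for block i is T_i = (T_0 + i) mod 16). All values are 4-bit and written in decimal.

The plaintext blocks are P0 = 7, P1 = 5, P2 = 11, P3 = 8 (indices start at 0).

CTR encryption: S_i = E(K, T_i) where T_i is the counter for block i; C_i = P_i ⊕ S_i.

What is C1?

C1 = 6

C0: T = 3, S = E(K, T) = 6; 7 ⊕ 6 = 1.
C1: T = 4, S = E(K, T) = 3; 5 ⊕ 3 = 6.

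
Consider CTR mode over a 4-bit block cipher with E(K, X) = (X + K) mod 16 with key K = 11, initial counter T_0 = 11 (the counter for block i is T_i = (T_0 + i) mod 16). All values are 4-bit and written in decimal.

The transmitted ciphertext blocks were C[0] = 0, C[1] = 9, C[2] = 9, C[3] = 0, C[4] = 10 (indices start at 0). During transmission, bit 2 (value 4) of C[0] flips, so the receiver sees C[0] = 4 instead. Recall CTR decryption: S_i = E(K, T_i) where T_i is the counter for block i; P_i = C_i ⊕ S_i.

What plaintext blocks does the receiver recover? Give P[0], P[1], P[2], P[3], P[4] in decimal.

P[0] = 2, P[1] = 14, P[2] = 1, P[3] = 9, P[4] = 0

Only C[0] changed, to 4. In CTR, a change in C_i flips the same bit in P_i only; the keystream is unaffected. Decrypting the received ciphertext:
P[0]: T = 11, S = E(K, T) = 6; 4 ⊕ 6 = 2.
P[1]: T = 12, S = E(K, T) = 7; 9 ⊕ 7 = 14.
P[2]: T = 13, S = E(K, T) = 8; 9 ⊕ 8 = 1.
P[3]: T = 14, S = E(K, T) = 9; 0 ⊕ 9 = 9.
P[4]: T = 15, S = E(K, T) = 10; 10 ⊕ 10 = 0.
Blocks that differ from the original plaintext: P[0].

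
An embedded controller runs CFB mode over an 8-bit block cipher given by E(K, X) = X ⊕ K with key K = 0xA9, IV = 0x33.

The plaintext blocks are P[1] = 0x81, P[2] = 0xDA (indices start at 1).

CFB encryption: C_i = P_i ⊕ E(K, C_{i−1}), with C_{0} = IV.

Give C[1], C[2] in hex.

C[1] = 0x1B, C[2] = 0x68

C[1]: E(K, 0x33) = 0x9A; 0x81 ⊕ 0x9A = 0x1B.
C[2]: E(K, 0x1B) = 0xB2; 0xDA ⊕ 0xB2 = 0x68.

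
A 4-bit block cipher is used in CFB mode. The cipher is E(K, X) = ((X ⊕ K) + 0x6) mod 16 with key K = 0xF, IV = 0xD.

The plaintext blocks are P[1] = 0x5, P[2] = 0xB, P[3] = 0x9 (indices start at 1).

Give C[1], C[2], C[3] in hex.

C[1] = 0xD, C[2] = 0x3, C[3] = 0xB

CFB encryption: C_i = P_i ⊕ E(K, C_{i−1}), with C_{0} = IV.
C[1]: E(K, 0xD) = 0x8; 0x5 ⊕ 0x8 = 0xD.
C[2]: E(K, 0xD) = 0x8; 0xB ⊕ 0x8 = 0x3.
C[3]: E(K, 0x3) = 0x2; 0x9 ⊕ 0x2 = 0xB.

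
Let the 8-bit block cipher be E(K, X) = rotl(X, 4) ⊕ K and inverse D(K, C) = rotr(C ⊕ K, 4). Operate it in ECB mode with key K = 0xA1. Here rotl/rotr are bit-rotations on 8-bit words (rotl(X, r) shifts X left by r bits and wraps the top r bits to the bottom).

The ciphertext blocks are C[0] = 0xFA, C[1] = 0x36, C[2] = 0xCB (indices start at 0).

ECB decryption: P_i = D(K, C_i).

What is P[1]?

P[1]: D(K, 0x36) = 0x79.

P[1] = 0x79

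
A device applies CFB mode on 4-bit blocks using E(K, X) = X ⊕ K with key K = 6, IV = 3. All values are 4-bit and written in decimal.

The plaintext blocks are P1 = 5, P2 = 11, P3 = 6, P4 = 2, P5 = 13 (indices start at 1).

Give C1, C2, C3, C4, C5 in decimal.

CFB encryption: C_i = P_i ⊕ E(K, C_{i−1}), with C_{0} = IV.
C1: E(K, 3) = 5; 5 ⊕ 5 = 0.
C2: E(K, 0) = 6; 11 ⊕ 6 = 13.
C3: E(K, 13) = 11; 6 ⊕ 11 = 13.
C4: E(K, 13) = 11; 2 ⊕ 11 = 9.
C5: E(K, 9) = 15; 13 ⊕ 15 = 2.

C1 = 0, C2 = 13, C3 = 13, C4 = 9, C5 = 2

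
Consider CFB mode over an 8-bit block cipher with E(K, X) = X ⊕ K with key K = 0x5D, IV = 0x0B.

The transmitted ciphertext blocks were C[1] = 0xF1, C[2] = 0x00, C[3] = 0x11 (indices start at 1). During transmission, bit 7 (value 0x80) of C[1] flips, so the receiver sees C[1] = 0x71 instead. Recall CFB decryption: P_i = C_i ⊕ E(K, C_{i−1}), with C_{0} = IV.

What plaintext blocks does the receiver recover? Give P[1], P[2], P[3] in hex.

Only C[1] changed, to 0x71. In CFB, a change in C_i flips the same bit in P_i and garbles P_{i+1}. Decrypting the received ciphertext:
P[1]: E(K, 0x0B) = 0x56; 0x71 ⊕ 0x56 = 0x27.
P[2]: E(K, 0x71) = 0x2C; 0x00 ⊕ 0x2C = 0x2C.
P[3]: E(K, 0x00) = 0x5D; 0x11 ⊕ 0x5D = 0x4C.
Blocks that differ from the original plaintext: P[1], P[2].

P[1] = 0x27, P[2] = 0x2C, P[3] = 0x4C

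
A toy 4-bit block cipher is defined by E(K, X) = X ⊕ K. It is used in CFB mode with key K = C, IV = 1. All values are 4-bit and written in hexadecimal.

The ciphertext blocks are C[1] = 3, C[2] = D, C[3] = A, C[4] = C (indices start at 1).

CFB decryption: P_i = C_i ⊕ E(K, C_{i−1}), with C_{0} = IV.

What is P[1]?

P[1] = E

P[1]: E(K, 1) = D; 3 ⊕ D = E.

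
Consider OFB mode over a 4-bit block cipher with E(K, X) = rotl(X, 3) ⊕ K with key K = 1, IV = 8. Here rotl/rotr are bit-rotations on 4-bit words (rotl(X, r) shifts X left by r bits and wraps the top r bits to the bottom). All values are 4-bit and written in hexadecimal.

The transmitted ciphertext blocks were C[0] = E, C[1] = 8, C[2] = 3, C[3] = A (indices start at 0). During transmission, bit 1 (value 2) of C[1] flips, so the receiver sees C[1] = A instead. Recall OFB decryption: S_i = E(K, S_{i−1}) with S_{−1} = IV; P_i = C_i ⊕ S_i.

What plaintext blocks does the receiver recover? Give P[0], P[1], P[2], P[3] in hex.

Only C[1] changed, to A. In OFB, a change in C_i flips the same bit in P_i only; the keystream is unaffected. Decrypting the received ciphertext:
P[0]: S = E(K, 8) = 5; E ⊕ 5 = B.
P[1]: S = E(K, 5) = B; A ⊕ B = 1.
P[2]: S = E(K, B) = C; 3 ⊕ C = F.
P[3]: S = E(K, C) = 7; A ⊕ 7 = D.
Blocks that differ from the original plaintext: P[1].

P[0] = B, P[1] = 1, P[2] = F, P[3] = D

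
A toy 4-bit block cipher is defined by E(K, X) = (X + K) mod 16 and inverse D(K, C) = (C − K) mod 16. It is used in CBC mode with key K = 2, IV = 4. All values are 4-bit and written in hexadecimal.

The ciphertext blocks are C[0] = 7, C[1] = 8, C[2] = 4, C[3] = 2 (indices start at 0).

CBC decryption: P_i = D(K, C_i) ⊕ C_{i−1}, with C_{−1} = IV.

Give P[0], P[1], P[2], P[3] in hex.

P[0]: D(K, 7) = 5; 5 ⊕ 4 = 1.
P[1]: D(K, 8) = 6; 6 ⊕ 7 = 1.
P[2]: D(K, 4) = 2; 2 ⊕ 8 = A.
P[3]: D(K, 2) = 0; 0 ⊕ 4 = 4.

P[0] = 1, P[1] = 1, P[2] = A, P[3] = 4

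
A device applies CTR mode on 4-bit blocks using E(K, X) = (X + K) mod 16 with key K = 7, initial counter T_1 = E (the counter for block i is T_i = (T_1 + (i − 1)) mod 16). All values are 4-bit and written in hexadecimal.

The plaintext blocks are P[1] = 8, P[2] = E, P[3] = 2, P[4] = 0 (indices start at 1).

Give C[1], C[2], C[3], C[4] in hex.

CTR encryption: S_i = E(K, T_i) where T_i is the counter for block i; C_i = P_i ⊕ S_i.
C[1]: T = E, S = E(K, T) = 5; 8 ⊕ 5 = D.
C[2]: T = F, S = E(K, T) = 6; E ⊕ 6 = 8.
C[3]: T = 0, S = E(K, T) = 7; 2 ⊕ 7 = 5.
C[4]: T = 1, S = E(K, T) = 8; 0 ⊕ 8 = 8.

C[1] = D, C[2] = 8, C[3] = 5, C[4] = 8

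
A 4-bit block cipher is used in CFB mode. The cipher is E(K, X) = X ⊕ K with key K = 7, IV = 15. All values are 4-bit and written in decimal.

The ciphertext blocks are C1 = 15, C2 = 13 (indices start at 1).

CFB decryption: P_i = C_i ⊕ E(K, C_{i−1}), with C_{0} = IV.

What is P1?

P1 = 7

P1: E(K, 15) = 8; 15 ⊕ 8 = 7.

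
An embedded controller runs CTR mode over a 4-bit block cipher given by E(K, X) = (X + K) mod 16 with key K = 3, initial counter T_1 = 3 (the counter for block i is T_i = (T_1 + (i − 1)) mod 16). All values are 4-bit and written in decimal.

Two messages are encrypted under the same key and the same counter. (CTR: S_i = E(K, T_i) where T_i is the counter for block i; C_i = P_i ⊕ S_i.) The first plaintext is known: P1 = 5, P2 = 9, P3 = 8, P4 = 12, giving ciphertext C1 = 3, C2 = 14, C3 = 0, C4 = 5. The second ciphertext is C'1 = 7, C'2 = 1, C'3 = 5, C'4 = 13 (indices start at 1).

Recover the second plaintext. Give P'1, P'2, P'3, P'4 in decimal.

In CTR with a reused counter, both messages share the same keystream S_i, so C_i ⊕ C'_i = P_i ⊕ P'_i and thus P'_i = P_i ⊕ C_i ⊕ C'_i.
P'1: 5 ⊕ 3 ⊕ 7 = 1.
P'2: 9 ⊕ 14 ⊕ 1 = 6.
P'3: 8 ⊕ 0 ⊕ 5 = 13.
P'4: 12 ⊕ 5 ⊕ 13 = 4.

P'1 = 1, P'2 = 6, P'3 = 13, P'4 = 4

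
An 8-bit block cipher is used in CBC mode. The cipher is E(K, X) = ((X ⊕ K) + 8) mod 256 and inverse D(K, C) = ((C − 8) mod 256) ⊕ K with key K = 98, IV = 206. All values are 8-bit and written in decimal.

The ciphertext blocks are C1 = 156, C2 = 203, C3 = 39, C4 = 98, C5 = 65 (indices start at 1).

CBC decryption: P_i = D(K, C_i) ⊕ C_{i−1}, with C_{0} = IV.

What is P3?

P3: D(K, 39) = 125; 125 ⊕ 203 = 182.

P3 = 182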